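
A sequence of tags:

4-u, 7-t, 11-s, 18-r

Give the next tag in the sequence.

29-q

First component goes 4, 7, 11, 18 → 29 (each term is the sum of the two before it).
Letter — letters move back 1 place in the alphabet: u, t, s, r → q.
So the next tag is 29-q.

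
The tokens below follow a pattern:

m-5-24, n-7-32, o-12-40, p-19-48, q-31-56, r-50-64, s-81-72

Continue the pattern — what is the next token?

t-131-80

Letter goes m, n, o, p, q, r, s → t (letters move forward 1 place in the alphabet).
Second component: each term is the sum of the two before it, so 5, 7, 12, 19, 31, 50, 81 → 131.
Third component — +8 each step: 24, 32, 40, 48, 56, 64, 72 → 80.
Combining the parts gives t-131-80.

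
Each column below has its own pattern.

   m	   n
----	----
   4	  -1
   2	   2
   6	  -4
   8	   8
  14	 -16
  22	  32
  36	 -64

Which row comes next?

58  128

Column m — each term is the sum of the two before it: 4, 2, 6, 8, 14, 22, 36 → 58.
Column n goes -1, 2, -4, 8, -16, 32, -64 → 128 (×(-2) each step).
Putting it together: 58  128.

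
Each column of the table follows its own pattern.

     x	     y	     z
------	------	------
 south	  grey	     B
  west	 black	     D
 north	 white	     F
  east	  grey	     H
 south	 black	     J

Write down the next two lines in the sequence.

west  white  L; north  grey  N

Column x: repeats south → west → north → east, so south, west, north, east, south → west → north.
Column y: repeats grey → black → white; grey, black, white, grey, black → white → grey.
Column z: letters move forward 2 places in the alphabet; B, D, F, H, J → L → N.
Putting the parts together: west  white  L and then north  grey  N.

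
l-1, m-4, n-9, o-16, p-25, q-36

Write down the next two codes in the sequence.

Letter goes l, m, n, o, p, q → r → s (letters move forward 1 place in the alphabet).
Second component: 1, 4, 9, 16, 25, 36 → 49 → 64 (perfect squares: 1², 2², 3², …).
Putting the parts together: r-49 and then s-64.

r-49 then s-64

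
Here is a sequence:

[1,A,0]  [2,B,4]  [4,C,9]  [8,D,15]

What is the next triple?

[16,E,22]

First part goes 1, 2, 4, 8 → 16 (×2 each step).
For the letter, letters move forward 1 place in the alphabet: A, B, C, D → E.
Third part: 0, 4, 9, 15 → 22 (differences are 4, 5, 6, … (increasing by 1 each time)).
Combining the parts gives [16,E,22].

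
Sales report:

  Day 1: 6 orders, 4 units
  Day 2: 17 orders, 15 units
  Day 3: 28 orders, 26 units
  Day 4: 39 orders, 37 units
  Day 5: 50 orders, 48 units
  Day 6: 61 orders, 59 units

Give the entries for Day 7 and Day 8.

72 orders, 70 units; 83 orders, 81 units

Orders: 6, 17, 28, 39, 50, 61 → 72 → 83 (+11 each step).
Units: +11 each step; 4, 15, 26, 37, 48, 59 → 70 → 81.
So the next two records are 72 orders, 70 units and 83 orders, 81 units.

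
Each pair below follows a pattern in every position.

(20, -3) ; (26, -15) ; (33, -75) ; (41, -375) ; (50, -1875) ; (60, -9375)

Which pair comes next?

(71, -46875)

First part: 20, 26, 33, 41, 50, 60 → 71 (differences are 6, 7, 8, … (increasing by 1 each time)).
For the second part, ×5 each step: -3, -15, -75, -375, -1875, -9375 → -46875.
Combining the parts gives (71, -46875).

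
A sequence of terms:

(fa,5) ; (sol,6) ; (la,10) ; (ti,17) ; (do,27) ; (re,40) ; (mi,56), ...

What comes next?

Note goes fa, sol, la, ti, do, re, mi → fa (runs through the solfège scale do→ti).
Second part goes 5, 6, 10, 17, 27, 40, 56 → 75 (differences are 1, 4, 7, … (increasing by 3 each time)).
Putting it together: (fa,75).

(fa,75)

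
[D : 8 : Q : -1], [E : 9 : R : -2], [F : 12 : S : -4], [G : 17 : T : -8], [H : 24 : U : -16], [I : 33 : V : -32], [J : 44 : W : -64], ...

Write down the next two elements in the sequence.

First letter: letters move forward 1 place in the alphabet, so D, E, F, G, H, I, J → K → L.
Second component: differences are 1, 3, 5, … (increasing by 2 each time), so 8, 9, 12, 17, 24, 33, 44 → 57 → 72.
Second letter goes Q, R, S, T, U, V, W → X → Y (letters move forward 1 place in the alphabet).
Fourth component: ×2 each step, so -1, -2, -4, -8, -16, -32, -64 → -128 → -256.
So the next two elements are [K : 57 : X : -128] and [L : 72 : Y : -256].

[K : 57 : X : -128], [L : 72 : Y : -256]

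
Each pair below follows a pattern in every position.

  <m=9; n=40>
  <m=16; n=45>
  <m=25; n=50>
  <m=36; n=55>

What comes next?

M — perfect squares: 3², 4², 5², …: 9, 16, 25, 36 → 49.
N — +5 each step: 40, 45, 50, 55 → 60.
Putting it together: <m=49; n=60>.

<m=49; n=60>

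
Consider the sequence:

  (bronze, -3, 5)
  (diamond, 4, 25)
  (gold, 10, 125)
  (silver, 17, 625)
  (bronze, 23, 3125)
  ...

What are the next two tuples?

(diamond, 30, 15625), (gold, 36, 78125)

Rank: repeats bronze → diamond → gold → silver, so bronze, diamond, gold, silver, bronze → diamond → gold.
Second value: -3, 4, 10, 17, 23 → 30 → 36 (alternating steps +7, +6, +7, +6, …).
Third value goes 5, 25, 125, 625, 3125 → 15625 → 78125 (×5 each step).
Putting the parts together: (diamond, 30, 15625) and then (gold, 36, 78125).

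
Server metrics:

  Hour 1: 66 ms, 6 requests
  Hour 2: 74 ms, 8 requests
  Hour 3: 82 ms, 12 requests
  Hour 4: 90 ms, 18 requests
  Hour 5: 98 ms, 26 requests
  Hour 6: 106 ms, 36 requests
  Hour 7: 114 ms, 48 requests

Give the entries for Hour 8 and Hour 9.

Ms: +8 each step, so 66, 74, 82, 90, 98, 106, 114 → 122 → 130.
For the requests, differences are 2, 4, 6, … (increasing by 2 each time): 6, 8, 12, 18, 26, 36, 48 → 62 → 78.
So the next two lines are 122 ms, 62 requests and 130 ms, 78 requests.

122 ms, 62 requests; 130 ms, 78 requests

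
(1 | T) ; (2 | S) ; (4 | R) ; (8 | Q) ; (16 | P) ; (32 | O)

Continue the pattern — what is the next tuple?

(64 | N)

First value: ×2 each step; 1, 2, 4, 8, 16, 32 → 64.
Letter: letters move back 1 place in the alphabet, so T, S, R, Q, P, O → N.
So the next tuple is (64 | N).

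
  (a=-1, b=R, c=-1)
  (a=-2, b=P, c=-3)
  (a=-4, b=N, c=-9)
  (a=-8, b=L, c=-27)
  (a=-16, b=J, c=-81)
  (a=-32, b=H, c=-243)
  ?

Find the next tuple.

(a=-64, b=F, c=-729)

A goes -1, -2, -4, -8, -16, -32 → -64 (×2 each step).
B goes R, P, N, L, J, H → F (letters move back 2 places in the alphabet).
C: ×3 each step, so -1, -3, -9, -27, -81, -243 → -729.
Putting it together: (a=-64, b=F, c=-729).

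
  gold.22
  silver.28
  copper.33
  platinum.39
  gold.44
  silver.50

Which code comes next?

For the metal, repeats gold → silver → copper → platinum: gold, silver, copper, platinum, gold, silver → copper.
Second component goes 22, 28, 33, 39, 44, 50 → 55 (alternating steps +6, +5, +6, +5, …).
So the next code is copper.55.

copper.55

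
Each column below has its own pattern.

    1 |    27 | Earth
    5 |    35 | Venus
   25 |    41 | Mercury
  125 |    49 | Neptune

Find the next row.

First component: 1, 5, 25, 125 → 625 (×5 each step).
For the second component, alternating steps +8, +6, +8, +6, …: 27, 35, 41, 49 → 55.
Planet — runs backward through the planets Mercury→Neptune: Earth, Venus, Mercury, Neptune → Uranus.
Putting it together: 625  55  Uranus.

625  55  Uranus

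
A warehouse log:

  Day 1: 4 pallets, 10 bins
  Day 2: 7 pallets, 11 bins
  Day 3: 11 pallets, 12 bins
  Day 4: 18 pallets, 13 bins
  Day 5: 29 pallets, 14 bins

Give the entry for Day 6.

47 pallets, 15 bins

Pallets — each term is the sum of the two before it: 4, 7, 11, 18, 29 → 47.
Bins: 10, 11, 12, 13, 14 → 15 (+1 each step).
Combining the parts gives 47 pallets, 15 bins.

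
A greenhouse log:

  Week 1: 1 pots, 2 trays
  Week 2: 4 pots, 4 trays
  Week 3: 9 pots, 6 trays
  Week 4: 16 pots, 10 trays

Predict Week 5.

Pots: perfect squares: 1², 2², 3², …, so 1, 4, 9, 16 → 25.
Trays: each term is the sum of the two before it, so 2, 4, 6, 10 → 16.
Combining the parts gives 25 pots, 16 trays.

25 pots, 16 trays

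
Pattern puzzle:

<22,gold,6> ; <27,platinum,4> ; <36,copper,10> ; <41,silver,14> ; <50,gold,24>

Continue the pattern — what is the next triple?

<55,platinum,38>

First part — alternating steps +5, +9, +5, +9, …: 22, 27, 36, 41, 50 → 55.
Metal: repeats gold → platinum → copper → silver, so gold, platinum, copper, silver, gold → platinum.
Third part: each term is the sum of the two before it; 6, 4, 10, 14, 24 → 38.
So the next triple is <55,platinum,38>.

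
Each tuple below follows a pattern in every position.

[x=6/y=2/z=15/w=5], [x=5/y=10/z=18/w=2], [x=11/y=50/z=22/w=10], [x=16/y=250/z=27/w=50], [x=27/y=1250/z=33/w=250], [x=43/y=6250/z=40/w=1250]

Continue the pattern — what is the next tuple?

[x=70/y=31250/z=48/w=6250]

X — each term is the sum of the two before it: 6, 5, 11, 16, 27, 43 → 70.
Y — ×5 each step: 2, 10, 50, 250, 1250, 6250 → 31250.
Z — differences are 3, 4, 5, … (increasing by 1 each time): 15, 18, 22, 27, 33, 40 → 48.
W: always the previous value of the y, so 5, 2, 10, 50, 250, 1250 → 6250.
Combining the parts gives [x=70/y=31250/z=48/w=6250].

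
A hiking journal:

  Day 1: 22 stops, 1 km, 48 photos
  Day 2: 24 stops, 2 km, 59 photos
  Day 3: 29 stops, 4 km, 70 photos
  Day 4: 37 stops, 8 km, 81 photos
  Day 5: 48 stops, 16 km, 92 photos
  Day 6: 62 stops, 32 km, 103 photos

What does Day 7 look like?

79 stops, 64 km, 114 photos

Stops: 22, 24, 29, 37, 48, 62 → 79 (differences are 2, 5, 8, … (increasing by 3 each time)).
Km: ×2 each step; 1, 2, 4, 8, 16, 32 → 64.
Photos goes 48, 59, 70, 81, 92, 103 → 114 (+11 each step).
So the next record is 79 stops, 64 km, 114 photos.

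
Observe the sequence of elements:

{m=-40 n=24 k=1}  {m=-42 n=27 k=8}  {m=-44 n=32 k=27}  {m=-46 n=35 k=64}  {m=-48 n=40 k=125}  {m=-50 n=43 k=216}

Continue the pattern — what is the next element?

{m=-52 n=48 k=343}

M: -40, -42, -44, -46, -48, -50 → -52 (−2 each step).
N: 24, 27, 32, 35, 40, 43 → 48 (alternating steps +3, +5, +3, +5, …).
K — perfect cubes: 1³, 2³, 3³, …: 1, 8, 27, 64, 125, 216 → 343.
So the next element is {m=-52 n=48 k=343}.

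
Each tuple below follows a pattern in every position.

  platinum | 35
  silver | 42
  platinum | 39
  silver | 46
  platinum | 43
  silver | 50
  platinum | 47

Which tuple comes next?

silver | 54

Metal: platinum, silver, platinum, silver, platinum, silver, platinum → silver (alternates platinum ↔ silver).
Second coordinate goes 35, 42, 39, 46, 43, 50, 47 → 54 (alternating steps +7, −3, +7, −3, …).
So the next tuple is silver | 54.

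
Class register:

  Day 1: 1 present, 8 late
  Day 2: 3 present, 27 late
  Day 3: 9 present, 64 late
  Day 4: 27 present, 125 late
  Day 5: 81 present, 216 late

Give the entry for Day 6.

Present — ×3 each step: 1, 3, 9, 27, 81 → 243.
Late: perfect cubes: 2³, 3³, 4³, …; 8, 27, 64, 125, 216 → 343.
Combining the parts gives 243 present, 343 late.

243 present, 343 late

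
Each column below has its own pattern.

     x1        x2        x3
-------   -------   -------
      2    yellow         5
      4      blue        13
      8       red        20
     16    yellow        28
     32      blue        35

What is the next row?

Column x1: ×2 each step, so 2, 4, 8, 16, 32 → 64.
Column x2 goes yellow, blue, red, yellow, blue → red (repeats yellow → blue → red).
Column x3: alternating steps +8, +7, +8, +7, …; 5, 13, 20, 28, 35 → 43.
Putting it together: 64  red  43.

64  red  43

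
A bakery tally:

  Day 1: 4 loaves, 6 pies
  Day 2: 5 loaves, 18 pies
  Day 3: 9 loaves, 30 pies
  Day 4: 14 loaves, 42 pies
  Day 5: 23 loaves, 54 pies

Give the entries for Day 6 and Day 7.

37 loaves, 66 pies; 60 loaves, 78 pies

Loaves: each term is the sum of the two before it; 4, 5, 9, 14, 23 → 37 → 60.
Pies — +12 each step: 6, 18, 30, 42, 54 → 66 → 78.
So the next two lines are 37 loaves, 66 pies and 60 loaves, 78 pies.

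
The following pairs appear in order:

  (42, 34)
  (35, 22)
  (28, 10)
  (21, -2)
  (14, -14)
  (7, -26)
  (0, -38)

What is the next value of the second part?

First part: 42, 35, 28, 21, 14, 7, 0 → -7 (−7 each step).
Second part: 34, 22, 10, -2, -14, -26, -38 → -50 (−12 each step).

-50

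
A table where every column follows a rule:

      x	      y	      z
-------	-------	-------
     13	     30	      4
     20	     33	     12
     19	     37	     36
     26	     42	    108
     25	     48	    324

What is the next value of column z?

Column z: ×3 each step; 4, 12, 36, 108, 324 → 972.

972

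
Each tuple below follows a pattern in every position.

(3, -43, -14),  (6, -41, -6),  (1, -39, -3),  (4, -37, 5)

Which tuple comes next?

(-1, -35, 8)

For the first value, alternating steps +3, −5, +3, −5, …: 3, 6, 1, 4 → -1.
Second value goes -43, -41, -39, -37 → -35 (+2 each step).
Third value: alternating steps +8, +3, +8, +3, …, so -14, -6, -3, 5 → 8.
Putting it together: (-1, -35, 8).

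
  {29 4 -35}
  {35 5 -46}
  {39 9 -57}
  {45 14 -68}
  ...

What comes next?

First slot: alternating steps +6, +4, +6, +4, …; 29, 35, 39, 45 → 49.
Second slot: 4, 5, 9, 14 → 23 (each term is the sum of the two before it).
Third slot — −11 each step: -35, -46, -57, -68 → -79.
Combining the parts gives {49 23 -79}.

{49 23 -79}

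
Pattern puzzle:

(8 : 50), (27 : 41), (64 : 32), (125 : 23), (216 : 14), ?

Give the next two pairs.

First slot: perfect cubes: 2³, 3³, 4³, …; 8, 27, 64, 125, 216 → 343 → 512.
Second slot: −9 each step, so 50, 41, 32, 23, 14 → 5 → -4.
So the next two pairs are (343 : 5) and (512 : -4).

(343 : 5), (512 : -4)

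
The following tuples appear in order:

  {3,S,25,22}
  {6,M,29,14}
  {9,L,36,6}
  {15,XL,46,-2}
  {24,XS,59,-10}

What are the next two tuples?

First coordinate: 3, 6, 9, 15, 24 → 39 → 63 (each term is the sum of the two before it).
Size: runs through clothing sizes XS→XL; S, M, L, XL, XS → S → M.
Third coordinate — differences are 4, 7, 10, … (increasing by 3 each time): 25, 29, 36, 46, 59 → 75 → 94.
Fourth coordinate: −8 each step, so 22, 14, 6, -2, -10 → -18 → -26.
So the next two tuples are {39,S,75,-18} and {63,M,94,-26}.

{39,S,75,-18}, {63,M,94,-26}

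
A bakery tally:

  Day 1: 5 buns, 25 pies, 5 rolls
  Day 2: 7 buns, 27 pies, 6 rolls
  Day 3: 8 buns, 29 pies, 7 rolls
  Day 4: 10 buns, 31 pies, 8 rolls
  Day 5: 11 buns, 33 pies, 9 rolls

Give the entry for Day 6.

13 buns, 35 pies, 10 rolls

For the buns, alternating steps +2, +1, +2, +1, …: 5, 7, 8, 10, 11 → 13.
Pies: +2 each step; 25, 27, 29, 31, 33 → 35.
Rolls: 5, 6, 7, 8, 9 → 10 (+1 each step).
So the next line is 13 buns, 35 pies, 10 rolls.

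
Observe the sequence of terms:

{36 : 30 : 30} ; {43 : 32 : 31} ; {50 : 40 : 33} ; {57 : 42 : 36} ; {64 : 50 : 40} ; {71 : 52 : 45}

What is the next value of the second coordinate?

Second coordinate goes 30, 32, 40, 42, 50, 52 → 60 (alternating steps +2, +8, +2, +8, …).

60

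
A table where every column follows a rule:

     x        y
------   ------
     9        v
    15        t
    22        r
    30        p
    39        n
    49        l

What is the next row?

60  j

Column x goes 9, 15, 22, 30, 39, 49 → 60 (differences are 6, 7, 8, … (increasing by 1 each time)).
For the column y, letters move back 2 places in the alphabet: v, t, r, p, n, l → j.
So the next row is 60  j.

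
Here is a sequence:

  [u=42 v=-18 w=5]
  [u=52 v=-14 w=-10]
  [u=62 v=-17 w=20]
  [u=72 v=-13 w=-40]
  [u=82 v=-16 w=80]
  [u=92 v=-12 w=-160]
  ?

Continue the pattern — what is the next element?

U goes 42, 52, 62, 72, 82, 92 → 102 (+10 each step).
V goes -18, -14, -17, -13, -16, -12 → -15 (alternating steps +4, −3, +4, −3, …).
For the w, ×(-2) each step: 5, -10, 20, -40, 80, -160 → 320.
Combining the parts gives [u=102 v=-15 w=320].

[u=102 v=-15 w=320]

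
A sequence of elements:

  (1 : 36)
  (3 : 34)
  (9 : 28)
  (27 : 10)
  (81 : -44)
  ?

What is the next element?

For the first coordinate, ×3 each step: 1, 3, 9, 27, 81 → 243.
Second coordinate goes 36, 34, 28, 10, -44 → -206 (together with the first coordinate always sums to 37).
Combining the parts gives (243 : -206).

(243 : -206)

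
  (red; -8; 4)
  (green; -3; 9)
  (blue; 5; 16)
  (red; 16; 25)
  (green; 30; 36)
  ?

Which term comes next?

Colour — repeats red → green → blue: red, green, blue, red, green → blue.
Second value: -8, -3, 5, 16, 30 → 47 (differences are 5, 8, 11, … (increasing by 3 each time)).
For the third value, perfect squares: 2², 3², 4², …: 4, 9, 16, 25, 36 → 49.
Putting it together: (blue; 47; 49).

(blue; 47; 49)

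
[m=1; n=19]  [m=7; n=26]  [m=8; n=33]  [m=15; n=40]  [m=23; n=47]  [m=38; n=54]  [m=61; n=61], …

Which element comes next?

[m=99; n=68]

M — each term is the sum of the two before it: 1, 7, 8, 15, 23, 38, 61 → 99.
N: +7 each step, so 19, 26, 33, 40, 47, 54, 61 → 68.
Putting it together: [m=99; n=68].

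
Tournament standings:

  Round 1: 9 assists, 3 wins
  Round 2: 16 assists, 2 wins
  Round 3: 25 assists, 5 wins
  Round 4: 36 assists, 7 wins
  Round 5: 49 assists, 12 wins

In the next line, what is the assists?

Assists goes 9, 16, 25, 36, 49 → 64 (perfect squares: 3², 4², 5², …).

64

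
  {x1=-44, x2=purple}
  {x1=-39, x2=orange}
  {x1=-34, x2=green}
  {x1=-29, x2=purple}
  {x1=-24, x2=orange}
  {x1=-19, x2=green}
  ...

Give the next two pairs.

X1 goes -44, -39, -34, -29, -24, -19 → -14 → -9 (+5 each step).
X2 goes purple, orange, green, purple, orange, green → purple → orange (repeats purple → orange → green).
So the next two pairs are {x1=-14, x2=purple} and {x1=-9, x2=orange}.

{x1=-14, x2=purple}, {x1=-9, x2=orange}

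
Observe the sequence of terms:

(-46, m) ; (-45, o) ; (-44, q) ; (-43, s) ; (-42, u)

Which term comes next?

For the first slot, +1 each step: -46, -45, -44, -43, -42 → -41.
Letter: letters move forward 2 places in the alphabet, so m, o, q, s, u → w.
Putting it together: (-41, w).

(-41, w)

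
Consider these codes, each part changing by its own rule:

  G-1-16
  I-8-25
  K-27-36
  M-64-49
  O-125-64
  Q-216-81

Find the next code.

For the letter, letters move forward 2 places in the alphabet: G, I, K, M, O, Q → S.
Second component: 1, 8, 27, 64, 125, 216 → 343 (perfect cubes: 1³, 2³, 3³, …).
Third component: perfect squares: 4², 5², 6², …; 16, 25, 36, 49, 64, 81 → 100.
Putting it together: S-343-100.

S-343-100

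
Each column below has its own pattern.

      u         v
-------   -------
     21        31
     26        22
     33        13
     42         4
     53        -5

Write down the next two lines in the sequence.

Column u — differences are 5, 7, 9, … (increasing by 2 each time): 21, 26, 33, 42, 53 → 66 → 81.
Column v — −9 each step: 31, 22, 13, 4, -5 → -14 → -23.
Putting the parts together: 66  -14 and then 81  -23.

66  -14; 81  -23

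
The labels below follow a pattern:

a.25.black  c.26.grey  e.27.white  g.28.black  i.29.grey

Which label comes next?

Letter: letters move forward 2 places in the alphabet; a, c, e, g, i → k.
Second component — +1 each step: 25, 26, 27, 28, 29 → 30.
Shade: repeats black → grey → white, so black, grey, white, black, grey → white.
So the next label is k.30.white.

k.30.white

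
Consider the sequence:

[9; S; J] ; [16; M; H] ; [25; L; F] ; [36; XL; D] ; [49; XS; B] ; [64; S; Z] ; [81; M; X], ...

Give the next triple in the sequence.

[100; L; V]

For the first coordinate, perfect squares: 3², 4², 5², …: 9, 16, 25, 36, 49, 64, 81 → 100.
Size — repeats S → M → L → XL → XS: S, M, L, XL, XS, S, M → L.
For the letter, letters move back 2 places in the alphabet, wrapping A→Z: J, H, F, D, B, Z, X → V.
Combining the parts gives [100; L; V].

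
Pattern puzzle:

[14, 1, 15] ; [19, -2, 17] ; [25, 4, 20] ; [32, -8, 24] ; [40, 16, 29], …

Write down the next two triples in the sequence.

First entry: differences are 5, 6, 7, … (increasing by 1 each time); 14, 19, 25, 32, 40 → 49 → 59.
Second entry: ×(-2) each step, so 1, -2, 4, -8, 16 → -32 → 64.
Third entry: differences are 2, 3, 4, … (increasing by 1 each time), so 15, 17, 20, 24, 29 → 35 → 42.
Putting the parts together: [49, -32, 35] and then [59, 64, 42].

[49, -32, 35], [59, 64, 42]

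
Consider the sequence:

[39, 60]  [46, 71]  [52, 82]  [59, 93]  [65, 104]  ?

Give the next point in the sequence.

[72, 115]

First value: alternating steps +7, +6, +7, +6, …, so 39, 46, 52, 59, 65 → 72.
Second value goes 60, 71, 82, 93, 104 → 115 (+11 each step).
Putting it together: [72, 115].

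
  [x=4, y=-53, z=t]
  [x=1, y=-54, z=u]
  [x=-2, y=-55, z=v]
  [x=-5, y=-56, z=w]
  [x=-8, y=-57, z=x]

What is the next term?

[x=-11, y=-58, z=y]

For the x, −3 each step: 4, 1, -2, -5, -8 → -11.
Y: -53, -54, -55, -56, -57 → -58 (−1 each step).
Z: letters move forward 1 place in the alphabet; t, u, v, w, x → y.
So the next term is [x=-11, y=-58, z=y].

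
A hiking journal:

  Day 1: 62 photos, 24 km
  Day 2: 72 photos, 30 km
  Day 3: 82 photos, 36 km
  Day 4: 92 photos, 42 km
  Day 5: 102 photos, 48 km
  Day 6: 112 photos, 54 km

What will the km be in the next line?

Km goes 24, 30, 36, 42, 48, 54 → 60 (+6 each step).

60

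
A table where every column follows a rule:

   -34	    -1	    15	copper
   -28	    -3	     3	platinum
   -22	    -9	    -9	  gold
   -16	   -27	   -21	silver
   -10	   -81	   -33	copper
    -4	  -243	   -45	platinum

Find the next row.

2  -729  -57  gold

First component — +6 each step: -34, -28, -22, -16, -10, -4 → 2.
Second component: ×3 each step; -1, -3, -9, -27, -81, -243 → -729.
Third component: −12 each step, so 15, 3, -9, -21, -33, -45 → -57.
Metal: copper, platinum, gold, silver, copper, platinum → gold (repeats copper → platinum → gold → silver).
Combining the parts gives 2  -729  -57  gold.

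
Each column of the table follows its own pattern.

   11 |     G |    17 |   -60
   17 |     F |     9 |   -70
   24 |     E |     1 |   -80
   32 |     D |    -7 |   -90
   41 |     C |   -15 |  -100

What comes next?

First component goes 11, 17, 24, 32, 41 → 51 (differences are 6, 7, 8, … (increasing by 1 each time)).
Letter: letters move back 1 place in the alphabet; G, F, E, D, C → B.
Third component: 17, 9, 1, -7, -15 → -23 (−8 each step).
Fourth component — −10 each step: -60, -70, -80, -90, -100 → -110.
So the next row is 51  B  -23  -110.

51  B  -23  -110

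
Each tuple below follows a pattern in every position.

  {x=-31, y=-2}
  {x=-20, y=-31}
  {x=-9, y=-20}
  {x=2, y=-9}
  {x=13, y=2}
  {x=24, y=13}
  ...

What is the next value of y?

24

For the x, +11 each step: -31, -20, -9, 2, 13, 24 → 35.
Y: -2, -31, -20, -9, 2, 13 → 24 (always the previous value of the x).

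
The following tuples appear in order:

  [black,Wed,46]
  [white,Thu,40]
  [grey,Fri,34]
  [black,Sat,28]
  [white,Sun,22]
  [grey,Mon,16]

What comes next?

Shade — repeats black → white → grey: black, white, grey, black, white, grey → black.
For the day, runs through the weekdays Mon→Sun: Wed, Thu, Fri, Sat, Sun, Mon → Tue.
Third coordinate: −6 each step; 46, 40, 34, 28, 22, 16 → 10.
Putting it together: [black,Tue,10].

[black,Tue,10]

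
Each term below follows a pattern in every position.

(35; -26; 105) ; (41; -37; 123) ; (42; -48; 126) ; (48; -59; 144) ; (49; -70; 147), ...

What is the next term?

(55; -81; 165)

First component — alternating steps +6, +1, +6, +1, …: 35, 41, 42, 48, 49 → 55.
Second component goes -26, -37, -48, -59, -70 → -81 (−11 each step).
Third component goes 105, 123, 126, 144, 147 → 165 (always 3 × the first component).
Combining the parts gives (55; -81; 165).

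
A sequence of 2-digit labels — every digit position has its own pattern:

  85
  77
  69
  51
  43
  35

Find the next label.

First digit: −1 each step, mod 10; 8, 7, 6, 5, 4, 3 → 2.
Second digit goes 5, 7, 9, 1, 3, 5 → 7 (+2 each step, mod 10).
So the next label is 27.

27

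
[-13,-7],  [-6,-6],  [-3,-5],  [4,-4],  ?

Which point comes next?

[7,-3]

First coordinate goes -13, -6, -3, 4 → 7 (alternating steps +7, +3, +7, +3, …).
Second coordinate: +1 each step, so -7, -6, -5, -4 → -3.
Combining the parts gives [7,-3].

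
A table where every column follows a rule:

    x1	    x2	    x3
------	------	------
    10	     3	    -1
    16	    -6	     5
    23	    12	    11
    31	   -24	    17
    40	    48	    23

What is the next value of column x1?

Column x1 goes 10, 16, 23, 31, 40 → 50 (differences are 6, 7, 8, … (increasing by 1 each time)).

50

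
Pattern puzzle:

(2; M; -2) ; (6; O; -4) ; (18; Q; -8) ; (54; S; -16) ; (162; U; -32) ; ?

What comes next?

(486; W; -64)

First value: ×3 each step; 2, 6, 18, 54, 162 → 486.
Letter: letters move forward 2 places in the alphabet, so M, O, Q, S, U → W.
Third value: ×2 each step; -2, -4, -8, -16, -32 → -64.
So the next tuple is (486; W; -64).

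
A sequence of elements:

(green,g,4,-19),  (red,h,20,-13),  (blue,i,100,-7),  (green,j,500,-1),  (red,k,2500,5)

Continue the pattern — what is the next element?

(blue,l,12500,11)

Colour: repeats green → red → blue; green, red, blue, green, red → blue.
Letter — letters move forward 1 place in the alphabet: g, h, i, j, k → l.
For the third entry, ×5 each step: 4, 20, 100, 500, 2500 → 12500.
Fourth entry — +6 each step: -19, -13, -7, -1, 5 → 11.
So the next element is (blue,l,12500,11).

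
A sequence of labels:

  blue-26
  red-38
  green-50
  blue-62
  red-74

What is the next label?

green-86

For the colour, repeats blue → red → green: blue, red, green, blue, red → green.
Second component goes 26, 38, 50, 62, 74 → 86 (+12 each step).
Combining the parts gives green-86.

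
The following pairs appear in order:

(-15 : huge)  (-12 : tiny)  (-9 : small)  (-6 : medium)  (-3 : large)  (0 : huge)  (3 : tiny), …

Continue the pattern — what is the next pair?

First component goes -15, -12, -9, -6, -3, 0, 3 → 6 (+3 each step).
For the size, repeats huge → tiny → small → medium → large: huge, tiny, small, medium, large, huge, tiny → small.
So the next pair is (6 : small).

(6 : small)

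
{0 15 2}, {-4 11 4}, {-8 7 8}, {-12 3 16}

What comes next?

{-16 -1 32}

For the first component, −4 each step: 0, -4, -8, -12 → -16.
Second component: −4 each step, so 15, 11, 7, 3 → -1.
Third component — ×2 each step: 2, 4, 8, 16 → 32.
So the next triple is {-16 -1 32}.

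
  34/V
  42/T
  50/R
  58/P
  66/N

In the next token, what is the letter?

L

First component — +8 each step: 34, 42, 50, 58, 66 → 74.
Letter: V, T, R, P, N → L (letters move back 2 places in the alphabet).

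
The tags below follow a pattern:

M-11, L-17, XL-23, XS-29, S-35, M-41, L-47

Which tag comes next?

Size: M, L, XL, XS, S, M, L → XL (repeats M → L → XL → XS → S).
For the second component, +6 each step: 11, 17, 23, 29, 35, 41, 47 → 53.
Putting it together: XL-53.

XL-53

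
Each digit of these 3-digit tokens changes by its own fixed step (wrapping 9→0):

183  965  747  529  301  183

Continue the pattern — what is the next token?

965

For the first digit, −2 each step, mod 10: 1, 9, 7, 5, 3, 1 → 9.
Second digit: −2 each step, mod 10; 8, 6, 4, 2, 0, 8 → 6.
Third digit: +2 each step, mod 10; 3, 5, 7, 9, 1, 3 → 5.
Combining the parts gives 965.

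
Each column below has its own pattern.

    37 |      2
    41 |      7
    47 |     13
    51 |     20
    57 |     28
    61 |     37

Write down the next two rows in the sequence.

For the first component, alternating steps +4, +6, +4, +6, …: 37, 41, 47, 51, 57, 61 → 67 → 71.
For the second component, differences are 5, 6, 7, … (increasing by 1 each time): 2, 7, 13, 20, 28, 37 → 47 → 58.
Putting the parts together: 67  47 and then 71  58.

67  47; 71  58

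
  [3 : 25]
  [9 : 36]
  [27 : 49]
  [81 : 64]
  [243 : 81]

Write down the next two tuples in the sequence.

[729 : 100], [2187 : 121]

First slot: ×3 each step; 3, 9, 27, 81, 243 → 729 → 2187.
Second slot goes 25, 36, 49, 64, 81 → 100 → 121 (perfect squares: 5², 6², 7², …).
So the next two tuples are [729 : 100] and [2187 : 121].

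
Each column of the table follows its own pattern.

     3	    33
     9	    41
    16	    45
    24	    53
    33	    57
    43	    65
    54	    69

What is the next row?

First component goes 3, 9, 16, 24, 33, 43, 54 → 66 (differences are 6, 7, 8, … (increasing by 1 each time)).
For the second component, alternating steps +8, +4, +8, +4, …: 33, 41, 45, 53, 57, 65, 69 → 77.
So the next row is 66  77.

66  77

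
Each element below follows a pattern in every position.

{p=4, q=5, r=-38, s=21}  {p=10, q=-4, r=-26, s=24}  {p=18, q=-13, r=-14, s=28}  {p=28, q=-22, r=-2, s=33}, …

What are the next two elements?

P — differences are 6, 8, 10, … (increasing by 2 each time): 4, 10, 18, 28 → 40 → 54.
Q: 5, -4, -13, -22 → -31 → -40 (−9 each step).
R: +12 each step; -38, -26, -14, -2 → 10 → 22.
S: 21, 24, 28, 33 → 39 → 46 (differences are 3, 4, 5, … (increasing by 1 each time)).
So the next two elements are {p=40, q=-31, r=10, s=39} and {p=54, q=-40, r=22, s=46}.

{p=40, q=-31, r=10, s=39}, {p=54, q=-40, r=22, s=46}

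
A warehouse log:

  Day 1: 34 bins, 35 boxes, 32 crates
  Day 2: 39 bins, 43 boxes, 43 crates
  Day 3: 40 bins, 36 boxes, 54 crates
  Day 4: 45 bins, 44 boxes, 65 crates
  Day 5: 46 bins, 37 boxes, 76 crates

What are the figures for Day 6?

Bins: alternating steps +5, +1, +5, +1, …; 34, 39, 40, 45, 46 → 51.
Boxes — alternating steps +8, −7, +8, −7, …: 35, 43, 36, 44, 37 → 45.
Crates: +11 each step, so 32, 43, 54, 65, 76 → 87.
So the next record is 51 bins, 45 boxes, 87 crates.

51 bins, 45 boxes, 87 crates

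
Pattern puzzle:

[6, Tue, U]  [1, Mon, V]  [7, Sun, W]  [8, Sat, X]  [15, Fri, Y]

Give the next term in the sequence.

First value: 6, 1, 7, 8, 15 → 23 (each term is the sum of the two before it).
Day — runs backward through the weekdays Mon→Sun: Tue, Mon, Sun, Sat, Fri → Thu.
Letter goes U, V, W, X, Y → Z (letters move forward 1 place in the alphabet).
Combining the parts gives [23, Thu, Z].

[23, Thu, Z]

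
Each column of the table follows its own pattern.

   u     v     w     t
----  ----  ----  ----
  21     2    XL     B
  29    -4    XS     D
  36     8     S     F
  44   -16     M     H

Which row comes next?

51  32  L  J

Column u: 21, 29, 36, 44 → 51 (alternating steps +8, +7, +8, +7, …).
Column v: ×(-2) each step; 2, -4, 8, -16 → 32.
Column w: runs through clothing sizes XS→XL, so XL, XS, S, M → L.
Column t — letters move forward 2 places in the alphabet: B, D, F, H → J.
So the next row is 51  32  L  J.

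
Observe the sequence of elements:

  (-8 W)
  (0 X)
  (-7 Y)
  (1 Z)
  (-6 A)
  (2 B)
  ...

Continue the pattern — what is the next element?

First entry — alternating steps +8, −7, +8, −7, …: -8, 0, -7, 1, -6, 2 → -5.
Letter: letters move forward 1 place in the alphabet, wrapping Z→A, so W, X, Y, Z, A, B → C.
So the next element is (-5 C).

(-5 C)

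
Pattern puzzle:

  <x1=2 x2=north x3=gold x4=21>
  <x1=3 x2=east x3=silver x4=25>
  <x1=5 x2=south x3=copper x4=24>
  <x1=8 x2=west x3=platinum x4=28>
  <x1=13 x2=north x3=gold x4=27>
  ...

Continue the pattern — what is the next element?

X1: each term is the sum of the two before it, so 2, 3, 5, 8, 13 → 21.
X2 goes north, east, south, west, north → east (repeats north → east → south → west).
For the x3, repeats gold → silver → copper → platinum: gold, silver, copper, platinum, gold → silver.
X4 goes 21, 25, 24, 28, 27 → 31 (alternating steps +4, −1, +4, −1, …).
So the next element is <x1=21 x2=east x3=silver x4=31>.

<x1=21 x2=east x3=silver x4=31>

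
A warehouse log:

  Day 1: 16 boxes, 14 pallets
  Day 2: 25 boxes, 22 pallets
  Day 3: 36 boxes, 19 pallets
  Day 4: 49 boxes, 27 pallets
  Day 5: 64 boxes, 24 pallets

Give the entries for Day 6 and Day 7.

81 boxes, 32 pallets; 100 boxes, 29 pallets

Boxes goes 16, 25, 36, 49, 64 → 81 → 100 (perfect squares: 4², 5², 6², …).
For the pallets, alternating steps +8, −3, +8, −3, …: 14, 22, 19, 27, 24 → 32 → 29.
So the next two rows are 81 boxes, 32 pallets and 100 boxes, 29 pallets.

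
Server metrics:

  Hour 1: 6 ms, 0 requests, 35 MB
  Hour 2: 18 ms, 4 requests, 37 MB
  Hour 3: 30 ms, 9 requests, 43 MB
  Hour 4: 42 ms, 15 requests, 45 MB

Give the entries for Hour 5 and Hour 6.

Ms: +12 each step, so 6, 18, 30, 42 → 54 → 66.
Requests: 0, 4, 9, 15 → 22 → 30 (differences are 4, 5, 6, … (increasing by 1 each time)).
MB: alternating steps +2, +6, +2, +6, …; 35, 37, 43, 45 → 51 → 53.
So the next two records are 54 ms, 22 requests, 51 MB and 66 ms, 30 requests, 53 MB.

54 ms, 22 requests, 51 MB; 66 ms, 30 requests, 53 MB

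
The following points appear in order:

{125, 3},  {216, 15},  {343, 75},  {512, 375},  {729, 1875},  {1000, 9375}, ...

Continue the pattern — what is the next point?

First value: perfect cubes: 5³, 6³, 7³, …, so 125, 216, 343, 512, 729, 1000 → 1331.
Second value: ×5 each step; 3, 15, 75, 375, 1875, 9375 → 46875.
Putting it together: {1331, 46875}.

{1331, 46875}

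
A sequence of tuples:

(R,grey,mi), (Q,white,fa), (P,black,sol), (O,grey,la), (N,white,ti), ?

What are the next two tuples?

Letter — letters move back 1 place in the alphabet: R, Q, P, O, N → M → L.
For the shade, repeats grey → white → black: grey, white, black, grey, white → black → grey.
Note: runs through the solfège scale do→ti; mi, fa, sol, la, ti → do → re.
Putting the parts together: (M,black,do) and then (L,grey,re).

(M,black,do), (L,grey,re)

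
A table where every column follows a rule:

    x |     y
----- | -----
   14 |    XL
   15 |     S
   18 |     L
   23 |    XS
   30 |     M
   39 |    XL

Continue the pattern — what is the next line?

Column x goes 14, 15, 18, 23, 30, 39 → 50 (differences are 1, 3, 5, … (increasing by 2 each time)).
Column y — repeats XL → S → L → XS → M: XL, S, L, XS, M, XL → S.
Combining the parts gives 50  S.

50  S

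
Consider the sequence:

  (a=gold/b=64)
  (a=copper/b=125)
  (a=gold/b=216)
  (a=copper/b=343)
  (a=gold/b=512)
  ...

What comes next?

For the a, alternates gold ↔ copper: gold, copper, gold, copper, gold → copper.
B — perfect cubes: 4³, 5³, 6³, …: 64, 125, 216, 343, 512 → 729.
So the next tuple is (a=copper/b=729).

(a=copper/b=729)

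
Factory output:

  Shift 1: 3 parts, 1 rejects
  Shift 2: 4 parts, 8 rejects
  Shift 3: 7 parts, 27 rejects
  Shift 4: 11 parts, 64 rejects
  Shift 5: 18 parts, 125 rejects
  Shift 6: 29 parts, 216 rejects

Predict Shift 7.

47 parts, 343 rejects

Parts goes 3, 4, 7, 11, 18, 29 → 47 (each term is the sum of the two before it).
Rejects goes 1, 8, 27, 64, 125, 216 → 343 (perfect cubes: 1³, 2³, 3³, …).
So the next record is 47 parts, 343 rejects.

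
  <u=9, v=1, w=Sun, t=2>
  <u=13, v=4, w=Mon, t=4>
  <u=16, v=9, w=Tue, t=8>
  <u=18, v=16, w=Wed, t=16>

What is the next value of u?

For the u, differences are 4, 3, 2, … (decreasing by 1 each time): 9, 13, 16, 18 → 19.

19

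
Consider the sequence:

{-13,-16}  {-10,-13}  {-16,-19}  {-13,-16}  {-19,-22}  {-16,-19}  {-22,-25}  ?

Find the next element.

{-19,-22}

First part: alternating steps +3, −6, +3, −6, …, so -13, -10, -16, -13, -19, -16, -22 → -19.
Second part: always 3 less than the first part, so -16, -13, -19, -16, -22, -19, -25 → -22.
So the next element is {-19,-22}.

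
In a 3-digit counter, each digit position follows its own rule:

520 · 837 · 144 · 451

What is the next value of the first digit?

First digit goes 5, 8, 1, 4 → 7 (+3 each step, mod 10).
Second digit: +1 each step, mod 10; 2, 3, 4, 5 → 6.
For the third digit, −3 each step, mod 10: 0, 7, 4, 1 → 8.

7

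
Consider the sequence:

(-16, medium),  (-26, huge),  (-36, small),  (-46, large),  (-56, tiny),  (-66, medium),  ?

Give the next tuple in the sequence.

(-76, huge)

First coordinate: -16, -26, -36, -46, -56, -66 → -76 (−10 each step).
Size — repeats medium → huge → small → large → tiny: medium, huge, small, large, tiny, medium → huge.
So the next tuple is (-76, huge).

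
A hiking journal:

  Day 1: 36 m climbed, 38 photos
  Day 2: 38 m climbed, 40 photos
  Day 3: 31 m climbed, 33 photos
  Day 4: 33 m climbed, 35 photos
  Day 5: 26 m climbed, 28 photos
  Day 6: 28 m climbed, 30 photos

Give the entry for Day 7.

21 m climbed, 23 photos

M climbed: alternating steps +2, −7, +2, −7, …; 36, 38, 31, 33, 26, 28 → 21.
Photos goes 38, 40, 33, 35, 28, 30 → 23 (always 2 more than the m climbed).
Combining the parts gives 21 m climbed, 23 photos.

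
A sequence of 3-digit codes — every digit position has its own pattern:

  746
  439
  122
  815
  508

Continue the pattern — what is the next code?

291

For the first digit, −3 each step, mod 10: 7, 4, 1, 8, 5 → 2.
Second digit — −1 each step, mod 10: 4, 3, 2, 1, 0 → 9.
For the third digit, +3 each step, mod 10: 6, 9, 2, 5, 8 → 1.
Putting it together: 291.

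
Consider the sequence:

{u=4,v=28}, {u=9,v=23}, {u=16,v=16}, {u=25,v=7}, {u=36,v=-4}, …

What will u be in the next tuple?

49

U goes 4, 9, 16, 25, 36 → 49 (perfect squares: 2², 3², 4², …).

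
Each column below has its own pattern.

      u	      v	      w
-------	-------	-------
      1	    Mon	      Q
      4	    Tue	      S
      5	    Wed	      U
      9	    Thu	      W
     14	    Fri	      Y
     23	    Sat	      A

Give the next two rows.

Column u — each term is the sum of the two before it: 1, 4, 5, 9, 14, 23 → 37 → 60.
Column v: Mon, Tue, Wed, Thu, Fri, Sat → Sun → Mon (runs through the weekdays Mon→Sun).
For the column w, letters move forward 2 places in the alphabet, wrapping Z→A: Q, S, U, W, Y, A → C → E.
Putting the parts together: 37  Sun  C and then 60  Mon  E.

37  Sun  C; 60  Mon  E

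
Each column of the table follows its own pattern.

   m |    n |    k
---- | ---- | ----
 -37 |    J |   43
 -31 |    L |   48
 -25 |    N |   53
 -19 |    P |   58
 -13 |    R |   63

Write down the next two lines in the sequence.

Column m — +6 each step: -37, -31, -25, -19, -13 → -7 → -1.
For the column n, letters move forward 2 places in the alphabet: J, L, N, P, R → T → V.
For the column k, +5 each step: 43, 48, 53, 58, 63 → 68 → 73.
So the next two lines are -7  T  68 and -1  V  73.

-7  T  68; -1  V  73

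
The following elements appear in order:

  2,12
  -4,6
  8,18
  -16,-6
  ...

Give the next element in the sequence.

First coordinate: ×(-2) each step, so 2, -4, 8, -16 → 32.
For the second coordinate, always 10 more than the first coordinate: 12, 6, 18, -6 → 42.
Combining the parts gives 32,42.

32,42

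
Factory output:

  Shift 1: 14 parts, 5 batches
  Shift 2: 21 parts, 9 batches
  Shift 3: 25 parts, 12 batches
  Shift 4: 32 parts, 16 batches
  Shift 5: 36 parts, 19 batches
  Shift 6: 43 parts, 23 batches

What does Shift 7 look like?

Parts: 14, 21, 25, 32, 36, 43 → 47 (alternating steps +7, +4, +7, +4, …).
Batches: alternating steps +4, +3, +4, +3, …, so 5, 9, 12, 16, 19, 23 → 26.
Combining the parts gives 47 parts, 26 batches.

47 parts, 26 batches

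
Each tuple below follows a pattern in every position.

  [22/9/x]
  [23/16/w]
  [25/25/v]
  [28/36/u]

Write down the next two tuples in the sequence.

[32/49/t], [37/64/s]

First entry — differences are 1, 2, 3, … (increasing by 1 each time): 22, 23, 25, 28 → 32 → 37.
Second entry: 9, 16, 25, 36 → 49 → 64 (perfect squares: 3², 4², 5², …).
Letter — letters move back 1 place in the alphabet: x, w, v, u → t → s.
So the next two tuples are [32/49/t] and [37/64/s].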